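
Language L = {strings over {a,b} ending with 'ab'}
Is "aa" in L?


last two symbols = 'aa'

No, "aa" is not in L


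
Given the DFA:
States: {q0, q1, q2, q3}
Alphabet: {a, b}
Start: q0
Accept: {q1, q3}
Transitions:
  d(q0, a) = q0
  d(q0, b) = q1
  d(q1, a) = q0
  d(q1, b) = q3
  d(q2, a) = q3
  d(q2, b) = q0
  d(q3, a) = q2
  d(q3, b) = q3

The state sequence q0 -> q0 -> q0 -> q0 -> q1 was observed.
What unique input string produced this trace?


Trace back each transition to find the symbol:
  q0 --[a]--> q0
  q0 --[a]--> q0
  q0 --[a]--> q0
  q0 --[b]--> q1

"aaab"


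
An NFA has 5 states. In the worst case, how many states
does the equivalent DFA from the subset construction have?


Subset construction: one DFA state per subset of NFA states.
2^5 = 32

32


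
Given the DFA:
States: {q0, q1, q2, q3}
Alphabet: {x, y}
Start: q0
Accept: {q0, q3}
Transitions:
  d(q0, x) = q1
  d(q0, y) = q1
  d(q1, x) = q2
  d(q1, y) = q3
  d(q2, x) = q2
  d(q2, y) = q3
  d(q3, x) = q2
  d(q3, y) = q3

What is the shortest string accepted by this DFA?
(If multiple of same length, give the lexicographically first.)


BFS by string length (lex-first path to each state shown):
  len 0: q0<-""
Found accept state at length 0.

"" (empty string)


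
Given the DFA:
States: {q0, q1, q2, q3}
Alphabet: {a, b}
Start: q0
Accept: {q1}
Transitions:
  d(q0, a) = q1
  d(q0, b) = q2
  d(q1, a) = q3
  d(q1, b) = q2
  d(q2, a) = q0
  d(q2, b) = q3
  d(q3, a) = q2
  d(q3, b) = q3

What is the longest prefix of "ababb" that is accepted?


Run the DFA, marking each prefix where the state is accepting:
  "" -> q0 [reject]
  "a" -> q1 [accept]
  "ab" -> q2 [reject]
  "aba" -> q0 [reject]
  "abab" -> q2 [reject]
  "ababb" -> q3 [reject]

"a"


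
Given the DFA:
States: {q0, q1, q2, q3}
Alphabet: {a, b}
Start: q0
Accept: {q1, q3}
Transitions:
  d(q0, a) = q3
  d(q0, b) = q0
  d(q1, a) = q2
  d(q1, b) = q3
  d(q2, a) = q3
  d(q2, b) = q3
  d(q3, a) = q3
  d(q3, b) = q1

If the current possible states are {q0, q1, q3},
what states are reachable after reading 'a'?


Apply transition on 'a' from each current state:
  d(q0, a) = q3
  d(q1, a) = q2
  d(q3, a) = q3

{q2, q3}


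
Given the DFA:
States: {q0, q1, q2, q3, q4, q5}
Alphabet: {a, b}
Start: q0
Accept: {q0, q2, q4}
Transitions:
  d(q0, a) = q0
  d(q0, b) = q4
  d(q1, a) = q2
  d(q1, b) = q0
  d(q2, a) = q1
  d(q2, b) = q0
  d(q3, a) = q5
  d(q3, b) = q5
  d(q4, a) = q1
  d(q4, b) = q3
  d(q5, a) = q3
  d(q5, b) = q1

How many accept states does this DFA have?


Accept states listed: {q0, q2, q4}
Counting: q0(1) q2(2) q4(3)

3


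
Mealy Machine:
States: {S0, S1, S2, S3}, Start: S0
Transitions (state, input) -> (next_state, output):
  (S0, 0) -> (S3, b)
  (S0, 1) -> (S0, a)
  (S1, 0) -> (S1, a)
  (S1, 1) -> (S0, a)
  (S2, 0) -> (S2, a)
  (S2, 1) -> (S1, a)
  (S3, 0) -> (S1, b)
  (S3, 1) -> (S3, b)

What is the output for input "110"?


Step-by-step:
  (S0, 1) -> (S0, a)
  (S0, 1) -> (S0, a)
  (S0, 0) -> (S3, b)

"aab"


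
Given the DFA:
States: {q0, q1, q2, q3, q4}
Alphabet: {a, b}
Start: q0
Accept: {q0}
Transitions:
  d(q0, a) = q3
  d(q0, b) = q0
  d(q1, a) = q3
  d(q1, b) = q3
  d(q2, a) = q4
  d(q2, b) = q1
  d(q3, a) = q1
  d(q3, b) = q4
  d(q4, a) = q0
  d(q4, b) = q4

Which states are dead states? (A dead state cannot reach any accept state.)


Forward reachability from each state:
  q0 -> reaches accept state q0 (live)
  q1 -> reaches accept state q0 (live)
  q2 -> reaches accept state q0 (live)
  q3 -> reaches accept state q0 (live)
  q4 -> reaches accept state q0 (live)

None (all states can reach an accept state)


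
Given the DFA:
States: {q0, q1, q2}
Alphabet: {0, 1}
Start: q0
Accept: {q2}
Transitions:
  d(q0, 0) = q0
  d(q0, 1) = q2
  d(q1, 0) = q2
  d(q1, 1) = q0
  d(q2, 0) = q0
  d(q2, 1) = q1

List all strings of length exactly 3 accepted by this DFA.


All strings of length 3: 8 total
Accepted: 3

"001", "101", "110"


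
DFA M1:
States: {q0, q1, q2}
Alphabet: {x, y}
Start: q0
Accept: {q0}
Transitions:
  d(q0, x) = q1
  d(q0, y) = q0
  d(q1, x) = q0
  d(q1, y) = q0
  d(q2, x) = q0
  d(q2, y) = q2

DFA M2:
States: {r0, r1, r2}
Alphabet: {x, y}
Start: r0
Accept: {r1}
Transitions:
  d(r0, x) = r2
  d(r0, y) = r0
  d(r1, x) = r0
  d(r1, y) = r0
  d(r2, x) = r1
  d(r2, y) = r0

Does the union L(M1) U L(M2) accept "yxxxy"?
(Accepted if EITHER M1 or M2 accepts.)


M1: final=q0 accepted=True
M2: final=r0 accepted=False

Yes, union accepts


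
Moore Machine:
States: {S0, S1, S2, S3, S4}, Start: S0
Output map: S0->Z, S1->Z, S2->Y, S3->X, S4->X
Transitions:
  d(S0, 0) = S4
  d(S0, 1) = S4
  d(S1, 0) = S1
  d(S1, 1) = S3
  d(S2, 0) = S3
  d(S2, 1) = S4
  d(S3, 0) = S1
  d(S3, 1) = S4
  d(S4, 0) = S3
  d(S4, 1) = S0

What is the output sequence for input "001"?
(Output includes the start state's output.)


Start: S0 (output Z)
  --0--> S4 (output X)
  --0--> S3 (output X)
  --1--> S4 (output X)

"ZXXX"


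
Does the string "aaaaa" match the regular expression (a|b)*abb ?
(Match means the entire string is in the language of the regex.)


|string| = 5; first = 'a'; last = 'a'

No, "aaaaa" does not match (a|b)*abb


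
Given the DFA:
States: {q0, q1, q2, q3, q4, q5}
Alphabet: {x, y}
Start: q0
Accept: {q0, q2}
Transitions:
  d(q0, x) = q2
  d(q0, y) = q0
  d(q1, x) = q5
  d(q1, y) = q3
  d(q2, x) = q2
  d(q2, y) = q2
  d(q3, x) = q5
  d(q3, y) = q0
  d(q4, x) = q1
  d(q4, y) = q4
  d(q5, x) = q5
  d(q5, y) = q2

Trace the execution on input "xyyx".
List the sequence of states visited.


Input: xyyx
d(q0, x) = q2
d(q2, y) = q2
d(q2, y) = q2
d(q2, x) = q2


q0 -> q2 -> q2 -> q2 -> q2


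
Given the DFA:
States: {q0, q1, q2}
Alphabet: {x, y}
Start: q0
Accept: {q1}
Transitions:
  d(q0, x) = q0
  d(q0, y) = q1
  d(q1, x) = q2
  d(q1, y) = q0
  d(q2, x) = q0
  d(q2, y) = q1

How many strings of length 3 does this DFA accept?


Enumerating all length-3 strings:
  "xxx" -> q0 [reject]
  "xxy" -> q1 [accept]
  "xyx" -> q2 [reject]
  "xyy" -> q0 [reject]
  "yxx" -> q0 [reject]
  "yxy" -> q1 [accept]
  "yyx" -> q0 [reject]
  "yyy" -> q1 [accept]

3 out of 8


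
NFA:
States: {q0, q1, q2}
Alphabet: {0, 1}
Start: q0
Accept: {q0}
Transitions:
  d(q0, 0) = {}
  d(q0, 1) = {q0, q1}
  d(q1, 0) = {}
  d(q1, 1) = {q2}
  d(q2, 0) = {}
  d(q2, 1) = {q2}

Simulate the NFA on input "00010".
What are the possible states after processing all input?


Start: {q0}
  --0--> {}
  --0--> {}
  --0--> {}
  --1--> {}
  --0--> {}

{} (empty set, no valid transitions)


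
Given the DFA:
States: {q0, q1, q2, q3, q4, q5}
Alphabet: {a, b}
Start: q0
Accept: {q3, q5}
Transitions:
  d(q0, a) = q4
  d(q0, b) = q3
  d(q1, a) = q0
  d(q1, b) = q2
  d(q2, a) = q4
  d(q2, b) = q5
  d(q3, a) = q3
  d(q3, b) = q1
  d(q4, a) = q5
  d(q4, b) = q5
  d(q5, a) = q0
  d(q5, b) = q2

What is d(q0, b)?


Looking up transition d(q0, b)

q3


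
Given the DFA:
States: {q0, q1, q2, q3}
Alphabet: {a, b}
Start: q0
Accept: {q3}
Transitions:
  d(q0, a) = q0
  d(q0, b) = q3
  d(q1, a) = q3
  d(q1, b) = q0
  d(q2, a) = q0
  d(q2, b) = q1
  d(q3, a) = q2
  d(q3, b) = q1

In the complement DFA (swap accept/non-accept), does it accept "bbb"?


Trace: q0 -> q3 -> q1 -> q0
Final: q0
Original accept: {q3}
Complement: q0 is not in original accept

Yes, complement accepts (original rejects)


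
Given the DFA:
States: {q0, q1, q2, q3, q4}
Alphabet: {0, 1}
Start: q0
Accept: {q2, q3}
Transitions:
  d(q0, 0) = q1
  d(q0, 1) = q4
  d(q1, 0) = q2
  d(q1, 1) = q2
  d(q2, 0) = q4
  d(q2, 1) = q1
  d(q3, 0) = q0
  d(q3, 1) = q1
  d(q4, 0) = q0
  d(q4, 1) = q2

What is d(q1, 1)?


Looking up transition d(q1, 1)

q2


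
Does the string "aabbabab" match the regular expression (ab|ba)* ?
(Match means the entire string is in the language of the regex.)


|string| = 8; first = 'a'; last = 'b'

No, "aabbabab" does not match (ab|ba)*


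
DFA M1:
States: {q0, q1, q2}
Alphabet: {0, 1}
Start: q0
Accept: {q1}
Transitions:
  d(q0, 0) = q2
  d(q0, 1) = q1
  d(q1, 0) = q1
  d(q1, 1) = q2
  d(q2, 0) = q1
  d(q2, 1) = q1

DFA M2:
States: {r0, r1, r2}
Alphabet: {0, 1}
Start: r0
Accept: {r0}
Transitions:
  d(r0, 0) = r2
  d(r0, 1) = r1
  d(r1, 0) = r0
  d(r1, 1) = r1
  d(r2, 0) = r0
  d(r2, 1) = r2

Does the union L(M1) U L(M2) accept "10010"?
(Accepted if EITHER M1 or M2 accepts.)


M1: final=q1 accepted=True
M2: final=r0 accepted=True

Yes, union accepts


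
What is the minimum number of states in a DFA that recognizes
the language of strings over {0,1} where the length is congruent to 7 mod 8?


States track (length) mod 8.
Need 8 states: one per remainder 0..7; accept = remainder 7.

8


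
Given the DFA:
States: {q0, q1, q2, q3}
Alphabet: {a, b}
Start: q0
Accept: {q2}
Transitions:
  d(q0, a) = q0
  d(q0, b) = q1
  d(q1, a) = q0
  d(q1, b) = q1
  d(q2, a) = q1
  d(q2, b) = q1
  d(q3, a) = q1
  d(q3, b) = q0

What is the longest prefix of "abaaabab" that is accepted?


Run the DFA, marking each prefix where the state is accepting:
  "" -> q0 [reject]
  "a" -> q0 [reject]
  "ab" -> q1 [reject]
  "aba" -> q0 [reject]
  "abaa" -> q0 [reject]
  "abaaa" -> q0 [reject]
  "abaaab" -> q1 [reject]
  "abaaaba" -> q0 [reject]
  "abaaabab" -> q1 [reject]

No prefix is accepted


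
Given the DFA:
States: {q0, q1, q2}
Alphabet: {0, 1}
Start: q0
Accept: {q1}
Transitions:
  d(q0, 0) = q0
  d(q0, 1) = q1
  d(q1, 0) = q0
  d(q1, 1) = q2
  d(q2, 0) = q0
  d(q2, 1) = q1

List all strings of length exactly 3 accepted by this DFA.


All strings of length 3: 8 total
Accepted: 3

"001", "101", "111"


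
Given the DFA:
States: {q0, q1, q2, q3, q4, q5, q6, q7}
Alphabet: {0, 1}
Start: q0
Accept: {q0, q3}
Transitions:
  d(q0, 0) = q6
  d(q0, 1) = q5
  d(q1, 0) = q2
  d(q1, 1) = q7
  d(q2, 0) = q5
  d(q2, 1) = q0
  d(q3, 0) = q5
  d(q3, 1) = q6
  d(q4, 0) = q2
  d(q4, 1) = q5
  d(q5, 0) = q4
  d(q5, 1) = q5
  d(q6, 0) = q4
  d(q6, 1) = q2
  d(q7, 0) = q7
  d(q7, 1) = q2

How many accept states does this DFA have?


Accept states listed: {q0, q3}
Counting: q0(1) q3(2)

2


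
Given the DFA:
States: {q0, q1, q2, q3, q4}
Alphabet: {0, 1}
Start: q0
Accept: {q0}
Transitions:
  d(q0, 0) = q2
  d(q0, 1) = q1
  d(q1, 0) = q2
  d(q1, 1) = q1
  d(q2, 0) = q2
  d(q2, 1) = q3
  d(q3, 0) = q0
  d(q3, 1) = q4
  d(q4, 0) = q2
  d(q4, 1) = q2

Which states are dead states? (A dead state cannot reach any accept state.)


Forward reachability from each state:
  q0 -> reaches accept state q0 (live)
  q1 -> reaches accept state q0 (live)
  q2 -> reaches accept state q0 (live)
  q3 -> reaches accept state q0 (live)
  q4 -> reaches accept state q0 (live)

None (all states can reach an accept state)


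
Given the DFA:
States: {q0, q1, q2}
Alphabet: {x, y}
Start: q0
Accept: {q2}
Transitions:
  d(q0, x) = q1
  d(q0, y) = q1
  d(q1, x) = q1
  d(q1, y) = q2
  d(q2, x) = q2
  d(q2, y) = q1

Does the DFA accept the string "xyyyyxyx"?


Trace: q0 -> q1 -> q2 -> q1 -> q2 -> q1 -> q1 -> q2 -> q2
Final state: q2
Accept states: {q2}

Yes, accepted (final state q2 is an accept state)


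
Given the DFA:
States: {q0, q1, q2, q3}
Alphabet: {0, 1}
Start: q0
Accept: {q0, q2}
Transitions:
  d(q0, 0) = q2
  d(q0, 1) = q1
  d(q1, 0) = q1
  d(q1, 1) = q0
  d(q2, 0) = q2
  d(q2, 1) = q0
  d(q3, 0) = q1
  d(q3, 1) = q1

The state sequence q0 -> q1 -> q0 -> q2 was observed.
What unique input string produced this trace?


Trace back each transition to find the symbol:
  q0 --[1]--> q1
  q1 --[1]--> q0
  q0 --[0]--> q2

"110"


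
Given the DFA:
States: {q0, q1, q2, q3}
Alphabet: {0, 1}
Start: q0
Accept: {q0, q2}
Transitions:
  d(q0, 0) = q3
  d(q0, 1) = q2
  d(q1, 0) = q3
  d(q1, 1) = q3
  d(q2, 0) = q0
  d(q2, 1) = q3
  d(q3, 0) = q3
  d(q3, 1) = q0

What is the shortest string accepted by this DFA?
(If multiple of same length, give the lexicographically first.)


BFS by string length (lex-first path to each state shown):
  len 0: q0<-""
Found accept state at length 0.

"" (empty string)


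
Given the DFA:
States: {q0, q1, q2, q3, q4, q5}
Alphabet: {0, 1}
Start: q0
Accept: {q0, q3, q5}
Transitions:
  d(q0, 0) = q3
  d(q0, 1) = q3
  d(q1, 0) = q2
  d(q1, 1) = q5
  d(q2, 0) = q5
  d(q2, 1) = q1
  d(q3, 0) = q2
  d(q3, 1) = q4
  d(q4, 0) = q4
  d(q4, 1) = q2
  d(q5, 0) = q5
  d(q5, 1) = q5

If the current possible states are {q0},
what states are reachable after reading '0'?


Apply transition on '0' from each current state:
  d(q0, 0) = q3

{q3}


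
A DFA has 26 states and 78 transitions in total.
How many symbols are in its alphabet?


Each state has exactly one transition per symbol.
|alphabet| = transitions / states = 78 / 26 = 3

3


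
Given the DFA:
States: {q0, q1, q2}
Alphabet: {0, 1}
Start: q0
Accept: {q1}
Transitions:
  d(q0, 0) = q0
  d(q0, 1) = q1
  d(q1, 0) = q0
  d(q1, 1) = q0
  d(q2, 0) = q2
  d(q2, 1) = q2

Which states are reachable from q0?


BFS from q0:
  layer 0: {q0}
  layer 1: {q1}

{q0, q1}


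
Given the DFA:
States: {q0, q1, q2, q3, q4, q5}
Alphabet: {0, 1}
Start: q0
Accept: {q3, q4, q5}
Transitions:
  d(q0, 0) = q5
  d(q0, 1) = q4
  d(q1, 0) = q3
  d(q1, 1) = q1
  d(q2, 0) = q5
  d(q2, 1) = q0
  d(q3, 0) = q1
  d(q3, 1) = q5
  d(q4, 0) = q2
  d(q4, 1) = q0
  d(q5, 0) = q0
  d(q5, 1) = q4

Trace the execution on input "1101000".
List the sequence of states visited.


Input: 1101000
d(q0, 1) = q4
d(q4, 1) = q0
d(q0, 0) = q5
d(q5, 1) = q4
d(q4, 0) = q2
d(q2, 0) = q5
d(q5, 0) = q0


q0 -> q4 -> q0 -> q5 -> q4 -> q2 -> q5 -> q0


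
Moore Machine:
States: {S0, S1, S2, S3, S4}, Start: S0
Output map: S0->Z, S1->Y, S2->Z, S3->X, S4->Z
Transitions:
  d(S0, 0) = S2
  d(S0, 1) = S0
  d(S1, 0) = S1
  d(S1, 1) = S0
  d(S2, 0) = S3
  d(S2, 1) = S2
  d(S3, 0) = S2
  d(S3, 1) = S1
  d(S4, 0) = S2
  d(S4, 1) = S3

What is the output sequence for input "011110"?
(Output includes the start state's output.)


Start: S0 (output Z)
  --0--> S2 (output Z)
  --1--> S2 (output Z)
  --1--> S2 (output Z)
  --1--> S2 (output Z)
  --1--> S2 (output Z)
  --0--> S3 (output X)

"ZZZZZZX"


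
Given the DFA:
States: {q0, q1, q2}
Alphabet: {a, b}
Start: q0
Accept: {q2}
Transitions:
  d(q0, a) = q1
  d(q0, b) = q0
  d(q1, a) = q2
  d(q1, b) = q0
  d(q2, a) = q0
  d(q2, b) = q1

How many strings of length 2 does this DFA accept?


Enumerating all length-2 strings:
  "aa" -> q2 [accept]
  "ab" -> q0 [reject]
  "ba" -> q1 [reject]
  "bb" -> q0 [reject]

1 out of 4


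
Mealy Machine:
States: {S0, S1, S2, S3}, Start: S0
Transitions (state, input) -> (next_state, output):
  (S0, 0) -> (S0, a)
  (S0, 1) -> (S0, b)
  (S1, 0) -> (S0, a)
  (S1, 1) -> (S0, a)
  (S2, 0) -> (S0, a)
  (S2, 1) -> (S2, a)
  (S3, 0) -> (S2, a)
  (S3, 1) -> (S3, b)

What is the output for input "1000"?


Step-by-step:
  (S0, 1) -> (S0, b)
  (S0, 0) -> (S0, a)
  (S0, 0) -> (S0, a)
  (S0, 0) -> (S0, a)

"baaa"


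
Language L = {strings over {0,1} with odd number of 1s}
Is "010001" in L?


count('1') = 2; 2 mod 2 = 0

No, "010001" is not in L


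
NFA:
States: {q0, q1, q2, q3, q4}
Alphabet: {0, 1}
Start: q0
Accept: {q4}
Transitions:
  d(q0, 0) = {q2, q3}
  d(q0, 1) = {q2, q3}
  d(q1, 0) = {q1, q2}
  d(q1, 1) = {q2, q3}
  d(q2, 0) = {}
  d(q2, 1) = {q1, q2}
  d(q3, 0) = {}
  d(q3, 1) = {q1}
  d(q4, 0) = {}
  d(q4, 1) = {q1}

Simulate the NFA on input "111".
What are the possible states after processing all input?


Start: {q0}
  --1--> {q2, q3}
  --1--> {q1, q2}
  --1--> {q1, q2, q3}

{q1, q2, q3}


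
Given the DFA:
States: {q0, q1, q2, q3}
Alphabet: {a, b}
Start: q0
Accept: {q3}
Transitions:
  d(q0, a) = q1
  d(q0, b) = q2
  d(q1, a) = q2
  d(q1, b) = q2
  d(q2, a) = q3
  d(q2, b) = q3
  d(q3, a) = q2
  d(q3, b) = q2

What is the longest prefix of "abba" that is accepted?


Run the DFA, marking each prefix where the state is accepting:
  "" -> q0 [reject]
  "a" -> q1 [reject]
  "ab" -> q2 [reject]
  "abb" -> q3 [accept]
  "abba" -> q2 [reject]

"abb"


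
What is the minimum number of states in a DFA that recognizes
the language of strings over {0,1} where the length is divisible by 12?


States track (length) mod 12.
Need 12 states: one per remainder 0..11; accept = remainder 0.

12


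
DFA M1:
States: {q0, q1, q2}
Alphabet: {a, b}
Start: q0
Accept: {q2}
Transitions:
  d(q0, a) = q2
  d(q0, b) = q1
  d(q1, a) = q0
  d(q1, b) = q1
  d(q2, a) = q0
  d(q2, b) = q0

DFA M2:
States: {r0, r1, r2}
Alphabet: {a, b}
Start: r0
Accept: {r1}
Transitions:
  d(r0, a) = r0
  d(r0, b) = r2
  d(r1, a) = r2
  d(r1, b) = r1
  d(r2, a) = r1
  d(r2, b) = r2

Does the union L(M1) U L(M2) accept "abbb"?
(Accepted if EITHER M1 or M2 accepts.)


M1: final=q1 accepted=False
M2: final=r2 accepted=False

No, union rejects (neither accepts)


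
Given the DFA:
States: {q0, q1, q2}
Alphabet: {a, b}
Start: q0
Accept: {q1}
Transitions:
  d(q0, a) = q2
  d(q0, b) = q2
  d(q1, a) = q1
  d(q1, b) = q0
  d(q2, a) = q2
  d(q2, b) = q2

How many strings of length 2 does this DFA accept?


Enumerating all length-2 strings:
  "aa" -> q2 [reject]
  "ab" -> q2 [reject]
  "ba" -> q2 [reject]
  "bb" -> q2 [reject]

0 out of 4


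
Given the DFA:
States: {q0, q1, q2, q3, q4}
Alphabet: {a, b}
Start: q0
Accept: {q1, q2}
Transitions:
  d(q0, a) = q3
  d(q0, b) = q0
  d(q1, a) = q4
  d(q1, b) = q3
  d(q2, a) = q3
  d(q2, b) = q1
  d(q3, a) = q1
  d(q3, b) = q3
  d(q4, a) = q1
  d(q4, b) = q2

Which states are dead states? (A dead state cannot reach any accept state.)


Forward reachability from each state:
  q0 -> reaches accept state q1 (live)
  q1 -> reaches accept state q1 (live)
  q2 -> reaches accept state q1 (live)
  q3 -> reaches accept state q1 (live)
  q4 -> reaches accept state q1 (live)

None (all states can reach an accept state)


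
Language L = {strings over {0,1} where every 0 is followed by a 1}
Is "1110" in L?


'00' present: False; ends with '0': True

No, "1110" is not in L


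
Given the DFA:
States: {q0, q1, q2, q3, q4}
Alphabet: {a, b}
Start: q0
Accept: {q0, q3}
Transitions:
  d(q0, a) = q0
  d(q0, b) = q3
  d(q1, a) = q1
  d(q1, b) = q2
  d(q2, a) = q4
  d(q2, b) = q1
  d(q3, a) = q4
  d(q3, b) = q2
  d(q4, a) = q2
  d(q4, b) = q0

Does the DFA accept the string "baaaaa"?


Trace: q0 -> q3 -> q4 -> q2 -> q4 -> q2 -> q4
Final state: q4
Accept states: {q0, q3}

No, rejected (final state q4 is not an accept state)


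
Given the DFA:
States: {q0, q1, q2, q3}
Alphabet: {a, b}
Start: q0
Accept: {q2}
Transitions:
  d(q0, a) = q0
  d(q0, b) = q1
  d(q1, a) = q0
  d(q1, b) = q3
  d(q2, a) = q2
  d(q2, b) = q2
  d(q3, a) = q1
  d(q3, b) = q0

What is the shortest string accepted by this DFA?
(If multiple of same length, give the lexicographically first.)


BFS by string length (lex-first path to each state shown):
  len 0: q0<-""
  len 1: q0<-"a", q1<-"b"
  len 2: q0<-"aa", q1<-"ab", q3<-"bb"
  len 3: q0<-"aaa", q1<-"aab", q3<-"abb"
  len 4: q0<-"aaaa", q1<-"aaab", q3<-"aabb"
  len 5: q0<-"aaaaa", q1<-"aaaab", q3<-"aaabb"
  len 6: q0<-"aaaaaa", q1<-"aaaaab", q3<-"aaaabb"
  len 7: q0<-"aaaaaaa", q1<-"aaaaaab", q3<-"aaaaabb"
  len 8: q0<-"aaaaaaaa", q1<-"aaaaaaab", q3<-"aaaaaabb"

No string accepted (empty language)


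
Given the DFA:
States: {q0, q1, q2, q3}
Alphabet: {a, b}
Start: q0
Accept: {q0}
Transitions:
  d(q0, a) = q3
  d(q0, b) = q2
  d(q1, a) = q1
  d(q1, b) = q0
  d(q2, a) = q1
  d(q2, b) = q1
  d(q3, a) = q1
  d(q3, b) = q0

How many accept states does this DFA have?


Accept states listed: {q0}
Counting: q0(1)

1


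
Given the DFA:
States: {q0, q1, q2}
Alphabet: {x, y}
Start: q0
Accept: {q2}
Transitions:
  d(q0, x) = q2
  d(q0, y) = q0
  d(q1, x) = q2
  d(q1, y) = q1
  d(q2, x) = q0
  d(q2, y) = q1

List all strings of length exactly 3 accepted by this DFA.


All strings of length 3: 8 total
Accepted: 3

"xxx", "xyx", "yyx"


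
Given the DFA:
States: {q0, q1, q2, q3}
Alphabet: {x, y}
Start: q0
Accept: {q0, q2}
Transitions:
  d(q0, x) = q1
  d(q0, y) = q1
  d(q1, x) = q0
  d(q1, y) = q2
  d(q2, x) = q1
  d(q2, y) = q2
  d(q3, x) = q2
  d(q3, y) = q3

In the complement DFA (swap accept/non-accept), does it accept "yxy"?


Trace: q0 -> q1 -> q0 -> q1
Final: q1
Original accept: {q0, q2}
Complement: q1 is not in original accept

Yes, complement accepts (original rejects)


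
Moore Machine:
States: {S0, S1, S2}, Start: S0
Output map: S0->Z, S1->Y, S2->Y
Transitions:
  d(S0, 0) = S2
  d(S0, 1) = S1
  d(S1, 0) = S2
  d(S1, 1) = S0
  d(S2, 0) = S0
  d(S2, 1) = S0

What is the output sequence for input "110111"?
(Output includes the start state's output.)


Start: S0 (output Z)
  --1--> S1 (output Y)
  --1--> S0 (output Z)
  --0--> S2 (output Y)
  --1--> S0 (output Z)
  --1--> S1 (output Y)
  --1--> S0 (output Z)

"ZYZYZYZ"


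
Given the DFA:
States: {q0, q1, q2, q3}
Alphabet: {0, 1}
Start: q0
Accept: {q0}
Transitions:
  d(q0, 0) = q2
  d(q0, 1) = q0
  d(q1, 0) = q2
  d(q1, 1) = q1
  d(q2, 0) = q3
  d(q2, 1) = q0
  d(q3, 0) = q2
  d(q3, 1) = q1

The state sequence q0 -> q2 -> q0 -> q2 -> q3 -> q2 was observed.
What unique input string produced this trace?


Trace back each transition to find the symbol:
  q0 --[0]--> q2
  q2 --[1]--> q0
  q0 --[0]--> q2
  q2 --[0]--> q3
  q3 --[0]--> q2

"01000"


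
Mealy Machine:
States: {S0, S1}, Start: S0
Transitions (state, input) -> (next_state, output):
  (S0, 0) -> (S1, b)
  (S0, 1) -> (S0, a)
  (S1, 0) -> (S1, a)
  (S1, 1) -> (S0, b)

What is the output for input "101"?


Step-by-step:
  (S0, 1) -> (S0, a)
  (S0, 0) -> (S1, b)
  (S1, 1) -> (S0, b)

"abb"


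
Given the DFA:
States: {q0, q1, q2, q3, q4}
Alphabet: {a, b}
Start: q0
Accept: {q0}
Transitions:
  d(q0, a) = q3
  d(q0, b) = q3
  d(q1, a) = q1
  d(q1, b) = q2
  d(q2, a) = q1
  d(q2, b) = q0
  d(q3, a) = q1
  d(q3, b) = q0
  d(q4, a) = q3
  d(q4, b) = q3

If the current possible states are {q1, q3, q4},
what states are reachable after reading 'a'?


Apply transition on 'a' from each current state:
  d(q1, a) = q1
  d(q3, a) = q1
  d(q4, a) = q3

{q1, q3}


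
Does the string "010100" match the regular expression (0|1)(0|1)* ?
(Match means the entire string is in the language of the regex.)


|string| = 6; first = '0'; last = '0'

Yes, "010100" matches (0|1)(0|1)*


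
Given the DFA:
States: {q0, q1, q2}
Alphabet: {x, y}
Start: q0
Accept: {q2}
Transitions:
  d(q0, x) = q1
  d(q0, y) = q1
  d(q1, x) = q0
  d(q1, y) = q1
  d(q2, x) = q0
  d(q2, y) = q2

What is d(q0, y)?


Looking up transition d(q0, y)

q1


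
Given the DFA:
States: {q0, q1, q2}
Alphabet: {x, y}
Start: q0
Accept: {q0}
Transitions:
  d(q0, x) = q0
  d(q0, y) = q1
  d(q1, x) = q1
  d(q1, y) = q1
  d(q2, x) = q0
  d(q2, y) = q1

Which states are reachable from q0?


BFS from q0:
  layer 0: {q0}
  layer 1: {q1}

{q0, q1}


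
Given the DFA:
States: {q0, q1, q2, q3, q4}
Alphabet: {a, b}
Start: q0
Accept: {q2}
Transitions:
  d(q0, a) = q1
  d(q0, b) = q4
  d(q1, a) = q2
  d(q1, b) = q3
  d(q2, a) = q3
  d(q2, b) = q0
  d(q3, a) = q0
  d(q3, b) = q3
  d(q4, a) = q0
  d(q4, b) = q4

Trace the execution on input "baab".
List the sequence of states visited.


Input: baab
d(q0, b) = q4
d(q4, a) = q0
d(q0, a) = q1
d(q1, b) = q3


q0 -> q4 -> q0 -> q1 -> q3


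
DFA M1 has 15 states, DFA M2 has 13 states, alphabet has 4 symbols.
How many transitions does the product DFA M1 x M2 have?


Product DFA has 15 * 13 = 195 states.
Each has 4 transitions: 195 * 4 = 780

780


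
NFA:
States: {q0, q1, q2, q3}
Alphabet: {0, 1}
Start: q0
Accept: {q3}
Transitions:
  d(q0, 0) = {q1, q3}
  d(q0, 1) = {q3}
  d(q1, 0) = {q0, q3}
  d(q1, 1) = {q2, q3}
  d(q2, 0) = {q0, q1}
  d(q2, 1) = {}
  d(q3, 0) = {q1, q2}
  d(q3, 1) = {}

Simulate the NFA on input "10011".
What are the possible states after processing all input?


Start: {q0}
  --1--> {q3}
  --0--> {q1, q2}
  --0--> {q0, q1, q3}
  --1--> {q2, q3}
  --1--> {}

{} (empty set, no valid transitions)


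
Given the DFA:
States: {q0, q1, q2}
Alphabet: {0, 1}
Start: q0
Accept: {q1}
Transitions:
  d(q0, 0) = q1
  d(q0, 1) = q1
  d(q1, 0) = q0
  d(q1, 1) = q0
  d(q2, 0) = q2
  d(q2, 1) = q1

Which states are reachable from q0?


BFS from q0:
  layer 0: {q0}
  layer 1: {q1}

{q0, q1}


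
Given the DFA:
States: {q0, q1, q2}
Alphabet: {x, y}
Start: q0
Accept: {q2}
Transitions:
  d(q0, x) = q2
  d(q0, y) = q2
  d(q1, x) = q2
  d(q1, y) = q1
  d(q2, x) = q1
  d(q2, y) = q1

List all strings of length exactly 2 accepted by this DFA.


All strings of length 2: 4 total
Accepted: 0

None


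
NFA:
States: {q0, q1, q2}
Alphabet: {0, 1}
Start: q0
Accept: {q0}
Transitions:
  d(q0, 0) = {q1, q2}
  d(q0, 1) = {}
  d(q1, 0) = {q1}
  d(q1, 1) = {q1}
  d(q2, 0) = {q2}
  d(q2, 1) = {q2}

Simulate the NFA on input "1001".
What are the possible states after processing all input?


Start: {q0}
  --1--> {}
  --0--> {}
  --0--> {}
  --1--> {}

{} (empty set, no valid transitions)


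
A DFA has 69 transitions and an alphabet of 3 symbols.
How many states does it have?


Each state has exactly one transition per symbol.
states = transitions / |alphabet| = 69 / 3 = 23

23


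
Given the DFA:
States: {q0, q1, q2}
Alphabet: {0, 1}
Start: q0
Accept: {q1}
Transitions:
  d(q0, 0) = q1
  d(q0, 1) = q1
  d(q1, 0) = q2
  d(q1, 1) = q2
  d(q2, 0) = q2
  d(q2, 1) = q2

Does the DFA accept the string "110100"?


Trace: q0 -> q1 -> q2 -> q2 -> q2 -> q2 -> q2
Final state: q2
Accept states: {q1}

No, rejected (final state q2 is not an accept state)


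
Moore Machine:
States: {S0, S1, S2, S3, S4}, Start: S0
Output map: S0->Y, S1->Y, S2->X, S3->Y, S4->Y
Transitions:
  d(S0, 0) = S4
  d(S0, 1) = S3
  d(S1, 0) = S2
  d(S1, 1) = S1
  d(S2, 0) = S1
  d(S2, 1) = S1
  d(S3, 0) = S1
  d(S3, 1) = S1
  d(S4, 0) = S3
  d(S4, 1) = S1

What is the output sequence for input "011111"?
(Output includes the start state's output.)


Start: S0 (output Y)
  --0--> S4 (output Y)
  --1--> S1 (output Y)
  --1--> S1 (output Y)
  --1--> S1 (output Y)
  --1--> S1 (output Y)
  --1--> S1 (output Y)

"YYYYYYY"


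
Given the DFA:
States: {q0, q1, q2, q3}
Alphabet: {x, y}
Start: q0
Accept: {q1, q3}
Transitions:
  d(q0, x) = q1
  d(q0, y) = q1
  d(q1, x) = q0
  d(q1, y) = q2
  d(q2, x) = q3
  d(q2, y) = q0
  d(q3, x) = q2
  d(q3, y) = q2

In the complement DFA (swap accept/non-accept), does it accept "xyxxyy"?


Trace: q0 -> q1 -> q2 -> q3 -> q2 -> q0 -> q1
Final: q1
Original accept: {q1, q3}
Complement: q1 is in original accept

No, complement rejects (original accepts)


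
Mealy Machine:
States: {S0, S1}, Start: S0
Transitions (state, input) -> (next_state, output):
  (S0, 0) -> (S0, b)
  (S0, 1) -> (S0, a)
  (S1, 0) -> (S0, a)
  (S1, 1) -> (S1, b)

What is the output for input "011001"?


Step-by-step:
  (S0, 0) -> (S0, b)
  (S0, 1) -> (S0, a)
  (S0, 1) -> (S0, a)
  (S0, 0) -> (S0, b)
  (S0, 0) -> (S0, b)
  (S0, 1) -> (S0, a)

"baabba"


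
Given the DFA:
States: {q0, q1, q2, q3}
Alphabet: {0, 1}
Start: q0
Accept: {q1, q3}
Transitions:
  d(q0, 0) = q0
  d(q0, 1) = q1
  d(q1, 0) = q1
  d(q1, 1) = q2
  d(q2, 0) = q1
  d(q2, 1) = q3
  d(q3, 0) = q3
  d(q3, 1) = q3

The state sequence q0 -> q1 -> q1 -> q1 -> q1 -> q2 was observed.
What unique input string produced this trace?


Trace back each transition to find the symbol:
  q0 --[1]--> q1
  q1 --[0]--> q1
  q1 --[0]--> q1
  q1 --[0]--> q1
  q1 --[1]--> q2

"10001"


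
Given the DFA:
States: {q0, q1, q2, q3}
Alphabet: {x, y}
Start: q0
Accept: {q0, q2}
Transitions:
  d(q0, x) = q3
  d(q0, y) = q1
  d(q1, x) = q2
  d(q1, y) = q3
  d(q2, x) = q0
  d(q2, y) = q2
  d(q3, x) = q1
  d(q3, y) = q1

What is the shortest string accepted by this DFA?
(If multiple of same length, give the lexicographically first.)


BFS by string length (lex-first path to each state shown):
  len 0: q0<-""
Found accept state at length 0.

"" (empty string)


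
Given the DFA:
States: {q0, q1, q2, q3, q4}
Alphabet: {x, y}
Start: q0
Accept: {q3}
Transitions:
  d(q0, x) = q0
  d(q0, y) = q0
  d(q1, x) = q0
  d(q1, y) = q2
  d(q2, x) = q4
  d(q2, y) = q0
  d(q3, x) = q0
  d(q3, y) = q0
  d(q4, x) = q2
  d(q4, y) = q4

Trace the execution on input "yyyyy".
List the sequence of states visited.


Input: yyyyy
d(q0, y) = q0
d(q0, y) = q0
d(q0, y) = q0
d(q0, y) = q0
d(q0, y) = q0


q0 -> q0 -> q0 -> q0 -> q0 -> q0


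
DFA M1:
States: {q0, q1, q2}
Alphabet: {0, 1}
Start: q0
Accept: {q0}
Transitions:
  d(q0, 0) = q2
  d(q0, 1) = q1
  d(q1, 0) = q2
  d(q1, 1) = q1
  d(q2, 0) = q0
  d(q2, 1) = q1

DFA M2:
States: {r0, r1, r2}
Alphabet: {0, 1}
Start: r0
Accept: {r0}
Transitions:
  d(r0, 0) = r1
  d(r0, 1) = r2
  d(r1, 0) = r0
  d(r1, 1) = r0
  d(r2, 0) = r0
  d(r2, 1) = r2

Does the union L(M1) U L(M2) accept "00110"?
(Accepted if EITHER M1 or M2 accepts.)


M1: final=q2 accepted=False
M2: final=r0 accepted=True

Yes, union accepts


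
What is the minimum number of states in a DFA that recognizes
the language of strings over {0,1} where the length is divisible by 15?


States track (length) mod 15.
Need 15 states: one per remainder 0..14; accept = remainder 0.

15


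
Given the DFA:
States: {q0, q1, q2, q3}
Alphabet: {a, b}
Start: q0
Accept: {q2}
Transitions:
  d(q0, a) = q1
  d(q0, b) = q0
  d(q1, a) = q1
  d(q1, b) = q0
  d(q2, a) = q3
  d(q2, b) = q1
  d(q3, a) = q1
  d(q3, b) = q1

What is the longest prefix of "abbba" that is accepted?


Run the DFA, marking each prefix where the state is accepting:
  "" -> q0 [reject]
  "a" -> q1 [reject]
  "ab" -> q0 [reject]
  "abb" -> q0 [reject]
  "abbb" -> q0 [reject]
  "abbba" -> q1 [reject]

No prefix is accepted


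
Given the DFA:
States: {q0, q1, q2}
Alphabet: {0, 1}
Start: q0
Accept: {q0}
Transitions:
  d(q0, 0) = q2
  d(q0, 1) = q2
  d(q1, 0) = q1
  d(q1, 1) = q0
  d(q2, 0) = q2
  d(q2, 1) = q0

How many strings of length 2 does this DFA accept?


Enumerating all length-2 strings:
  "00" -> q2 [reject]
  "01" -> q0 [accept]
  "10" -> q2 [reject]
  "11" -> q0 [accept]

2 out of 4


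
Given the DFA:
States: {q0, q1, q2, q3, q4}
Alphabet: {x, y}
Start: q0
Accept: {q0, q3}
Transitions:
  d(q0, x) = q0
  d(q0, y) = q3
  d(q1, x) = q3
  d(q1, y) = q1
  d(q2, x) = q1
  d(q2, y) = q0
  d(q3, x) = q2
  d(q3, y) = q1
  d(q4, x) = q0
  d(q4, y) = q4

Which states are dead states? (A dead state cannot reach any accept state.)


Forward reachability from each state:
  q0 -> reaches accept state q0 (live)
  q1 -> reaches accept state q0 (live)
  q2 -> reaches accept state q0 (live)
  q3 -> reaches accept state q0 (live)
  q4 -> reaches accept state q0 (live)

None (all states can reach an accept state)


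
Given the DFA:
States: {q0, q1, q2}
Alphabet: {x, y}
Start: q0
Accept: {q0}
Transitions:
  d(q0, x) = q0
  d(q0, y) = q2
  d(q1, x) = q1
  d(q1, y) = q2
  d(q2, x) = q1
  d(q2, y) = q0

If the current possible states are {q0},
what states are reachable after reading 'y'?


Apply transition on 'y' from each current state:
  d(q0, y) = q2

{q2}


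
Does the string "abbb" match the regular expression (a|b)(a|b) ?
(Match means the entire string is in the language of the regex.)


|string| = 4; first = 'a'; last = 'b'

No, "abbb" does not match (a|b)(a|b)


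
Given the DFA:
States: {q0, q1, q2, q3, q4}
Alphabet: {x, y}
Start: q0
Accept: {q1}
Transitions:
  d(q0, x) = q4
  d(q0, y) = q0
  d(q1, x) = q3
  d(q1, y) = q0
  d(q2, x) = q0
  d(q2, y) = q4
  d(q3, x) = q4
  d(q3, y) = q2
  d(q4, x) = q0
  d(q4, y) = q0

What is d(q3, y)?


Looking up transition d(q3, y)

q2


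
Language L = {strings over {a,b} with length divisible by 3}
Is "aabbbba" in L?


length = 7; 7 mod 3 = 1

No, "aabbbba" is not in L


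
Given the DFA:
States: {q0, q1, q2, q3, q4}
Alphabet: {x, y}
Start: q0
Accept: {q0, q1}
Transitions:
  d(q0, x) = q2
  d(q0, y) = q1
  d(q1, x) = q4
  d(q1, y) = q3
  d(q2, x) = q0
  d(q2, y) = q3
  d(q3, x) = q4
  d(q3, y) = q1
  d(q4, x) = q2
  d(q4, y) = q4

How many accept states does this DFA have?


Accept states listed: {q0, q1}
Counting: q0(1) q1(2)

2


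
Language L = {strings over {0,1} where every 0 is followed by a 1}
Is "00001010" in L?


'00' present: True; ends with '0': True

No, "00001010" is not in L


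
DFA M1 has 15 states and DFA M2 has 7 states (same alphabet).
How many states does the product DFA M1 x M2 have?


Product construction pairs every M1 state with every M2 state.
15 * 7 = 105

105


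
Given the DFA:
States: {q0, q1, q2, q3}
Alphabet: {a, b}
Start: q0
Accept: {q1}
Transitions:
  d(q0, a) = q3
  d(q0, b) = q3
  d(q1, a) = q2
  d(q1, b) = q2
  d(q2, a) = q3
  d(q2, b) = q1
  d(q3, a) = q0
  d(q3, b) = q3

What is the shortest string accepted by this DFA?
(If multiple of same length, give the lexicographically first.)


BFS by string length (lex-first path to each state shown):
  len 0: q0<-""
  len 1: q3<-"a"
  len 2: q0<-"aa", q3<-"ab"
  len 3: q0<-"aba", q3<-"aaa"
  len 4: q0<-"aaaa", q3<-"aaab"
  len 5: q0<-"aaaba", q3<-"aaaaa"
  len 6: q0<-"aaaaaa", q3<-"aaaaab"
  len 7: q0<-"aaaaaba", q3<-"aaaaaaa"
  len 8: q0<-"aaaaaaaa", q3<-"aaaaaaab"

No string accepted (empty language)


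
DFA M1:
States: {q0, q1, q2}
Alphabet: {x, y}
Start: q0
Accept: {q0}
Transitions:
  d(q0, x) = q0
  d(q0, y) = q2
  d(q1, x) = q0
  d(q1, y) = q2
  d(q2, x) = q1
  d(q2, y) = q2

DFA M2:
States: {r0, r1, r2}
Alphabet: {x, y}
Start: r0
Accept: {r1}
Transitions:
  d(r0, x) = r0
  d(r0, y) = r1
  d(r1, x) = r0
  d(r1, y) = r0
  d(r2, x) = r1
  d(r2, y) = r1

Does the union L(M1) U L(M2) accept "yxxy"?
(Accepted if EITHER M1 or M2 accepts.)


M1: final=q2 accepted=False
M2: final=r1 accepted=True

Yes, union accepts


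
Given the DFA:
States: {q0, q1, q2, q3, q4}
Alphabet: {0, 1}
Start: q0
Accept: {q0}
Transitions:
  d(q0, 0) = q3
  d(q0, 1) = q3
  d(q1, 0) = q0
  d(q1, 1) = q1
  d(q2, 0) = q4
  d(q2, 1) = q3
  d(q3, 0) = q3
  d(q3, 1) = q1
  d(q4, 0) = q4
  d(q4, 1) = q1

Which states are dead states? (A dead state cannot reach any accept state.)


Forward reachability from each state:
  q0 -> reaches accept state q0 (live)
  q1 -> reaches accept state q0 (live)
  q2 -> reaches accept state q0 (live)
  q3 -> reaches accept state q0 (live)
  q4 -> reaches accept state q0 (live)

None (all states can reach an accept state)


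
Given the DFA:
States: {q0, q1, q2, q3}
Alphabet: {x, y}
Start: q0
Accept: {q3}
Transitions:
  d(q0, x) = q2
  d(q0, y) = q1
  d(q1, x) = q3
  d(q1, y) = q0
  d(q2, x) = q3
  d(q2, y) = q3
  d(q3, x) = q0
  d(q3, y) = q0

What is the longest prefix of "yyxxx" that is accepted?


Run the DFA, marking each prefix where the state is accepting:
  "" -> q0 [reject]
  "y" -> q1 [reject]
  "yy" -> q0 [reject]
  "yyx" -> q2 [reject]
  "yyxx" -> q3 [accept]
  "yyxxx" -> q0 [reject]

"yyxx"


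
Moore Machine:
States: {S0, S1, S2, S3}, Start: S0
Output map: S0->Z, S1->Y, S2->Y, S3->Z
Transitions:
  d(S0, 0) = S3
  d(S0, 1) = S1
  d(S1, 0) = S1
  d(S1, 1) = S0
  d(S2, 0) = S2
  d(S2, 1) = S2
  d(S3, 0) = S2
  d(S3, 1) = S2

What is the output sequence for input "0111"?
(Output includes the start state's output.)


Start: S0 (output Z)
  --0--> S3 (output Z)
  --1--> S2 (output Y)
  --1--> S2 (output Y)
  --1--> S2 (output Y)

"ZZYYY"


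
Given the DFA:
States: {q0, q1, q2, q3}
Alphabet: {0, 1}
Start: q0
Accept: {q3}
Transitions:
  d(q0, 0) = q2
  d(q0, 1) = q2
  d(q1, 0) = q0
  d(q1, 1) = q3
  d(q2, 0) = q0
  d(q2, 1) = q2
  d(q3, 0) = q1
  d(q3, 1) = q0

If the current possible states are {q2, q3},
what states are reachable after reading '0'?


Apply transition on '0' from each current state:
  d(q2, 0) = q0
  d(q3, 0) = q1

{q0, q1}


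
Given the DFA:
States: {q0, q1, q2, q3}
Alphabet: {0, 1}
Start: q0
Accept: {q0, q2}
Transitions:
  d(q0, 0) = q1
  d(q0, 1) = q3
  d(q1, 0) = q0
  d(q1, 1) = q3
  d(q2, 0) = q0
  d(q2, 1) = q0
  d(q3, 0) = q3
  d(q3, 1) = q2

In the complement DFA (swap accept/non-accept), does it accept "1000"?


Trace: q0 -> q3 -> q3 -> q3 -> q3
Final: q3
Original accept: {q0, q2}
Complement: q3 is not in original accept

Yes, complement accepts (original rejects)


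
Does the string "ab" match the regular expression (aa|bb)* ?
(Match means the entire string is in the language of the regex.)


|string| = 2; first = 'a'; last = 'b'

No, "ab" does not match (aa|bb)*


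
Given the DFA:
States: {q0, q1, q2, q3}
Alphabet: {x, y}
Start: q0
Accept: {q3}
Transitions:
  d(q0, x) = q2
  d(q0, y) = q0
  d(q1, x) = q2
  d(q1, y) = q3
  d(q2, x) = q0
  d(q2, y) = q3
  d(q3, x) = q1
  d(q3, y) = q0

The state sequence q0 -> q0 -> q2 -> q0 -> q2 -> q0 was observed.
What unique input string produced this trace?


Trace back each transition to find the symbol:
  q0 --[y]--> q0
  q0 --[x]--> q2
  q2 --[x]--> q0
  q0 --[x]--> q2
  q2 --[x]--> q0

"yxxxx"


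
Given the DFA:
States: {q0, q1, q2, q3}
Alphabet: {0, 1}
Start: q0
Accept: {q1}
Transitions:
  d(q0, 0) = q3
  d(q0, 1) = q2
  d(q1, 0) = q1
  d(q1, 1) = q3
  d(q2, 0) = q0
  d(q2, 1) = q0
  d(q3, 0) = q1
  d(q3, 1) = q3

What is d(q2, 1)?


Looking up transition d(q2, 1)

q0


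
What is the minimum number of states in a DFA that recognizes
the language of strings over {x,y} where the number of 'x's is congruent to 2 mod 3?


States track (count of 'x') mod 3.
Need 3 states: one per remainder 0..2; accept = remainder 2.

3


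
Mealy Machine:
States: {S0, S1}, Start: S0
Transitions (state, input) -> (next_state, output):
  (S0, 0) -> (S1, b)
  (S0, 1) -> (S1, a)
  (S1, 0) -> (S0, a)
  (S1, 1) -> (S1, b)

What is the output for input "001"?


Step-by-step:
  (S0, 0) -> (S1, b)
  (S1, 0) -> (S0, a)
  (S0, 1) -> (S1, a)

"baa"


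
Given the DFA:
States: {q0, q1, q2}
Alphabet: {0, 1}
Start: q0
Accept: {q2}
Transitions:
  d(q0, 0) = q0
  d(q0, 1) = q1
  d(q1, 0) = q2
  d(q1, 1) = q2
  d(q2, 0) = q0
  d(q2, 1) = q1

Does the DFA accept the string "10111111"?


Trace: q0 -> q1 -> q2 -> q1 -> q2 -> q1 -> q2 -> q1 -> q2
Final state: q2
Accept states: {q2}

Yes, accepted (final state q2 is an accept state)


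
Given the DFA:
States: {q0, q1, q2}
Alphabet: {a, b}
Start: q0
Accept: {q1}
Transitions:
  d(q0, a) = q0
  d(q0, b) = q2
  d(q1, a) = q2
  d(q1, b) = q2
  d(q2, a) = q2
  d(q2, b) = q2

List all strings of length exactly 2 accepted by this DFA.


All strings of length 2: 4 total
Accepted: 0

None


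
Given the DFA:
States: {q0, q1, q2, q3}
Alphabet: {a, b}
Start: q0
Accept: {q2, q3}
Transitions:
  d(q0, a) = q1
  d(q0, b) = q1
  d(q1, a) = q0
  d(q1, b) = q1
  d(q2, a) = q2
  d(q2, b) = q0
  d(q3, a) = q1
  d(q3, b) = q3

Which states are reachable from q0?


BFS from q0:
  layer 0: {q0}
  layer 1: {q1}

{q0, q1}


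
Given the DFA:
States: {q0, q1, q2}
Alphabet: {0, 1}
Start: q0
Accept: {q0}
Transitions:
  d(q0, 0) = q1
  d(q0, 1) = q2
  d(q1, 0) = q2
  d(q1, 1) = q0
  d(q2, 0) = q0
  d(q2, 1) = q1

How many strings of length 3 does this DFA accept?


Enumerating all length-3 strings:
  "000" -> q0 [accept]
  "001" -> q1 [reject]
  "010" -> q1 [reject]
  "011" -> q2 [reject]
  "100" -> q1 [reject]
  "101" -> q2 [reject]
  "110" -> q2 [reject]
  "111" -> q0 [accept]

2 out of 8


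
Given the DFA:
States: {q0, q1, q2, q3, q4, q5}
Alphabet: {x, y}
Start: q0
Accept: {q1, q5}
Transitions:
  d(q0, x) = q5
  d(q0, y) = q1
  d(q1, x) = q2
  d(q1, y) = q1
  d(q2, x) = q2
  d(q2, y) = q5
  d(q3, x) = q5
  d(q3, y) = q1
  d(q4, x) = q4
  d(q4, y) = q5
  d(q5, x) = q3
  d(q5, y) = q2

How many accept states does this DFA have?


Accept states listed: {q1, q5}
Counting: q1(1) q5(2)

2


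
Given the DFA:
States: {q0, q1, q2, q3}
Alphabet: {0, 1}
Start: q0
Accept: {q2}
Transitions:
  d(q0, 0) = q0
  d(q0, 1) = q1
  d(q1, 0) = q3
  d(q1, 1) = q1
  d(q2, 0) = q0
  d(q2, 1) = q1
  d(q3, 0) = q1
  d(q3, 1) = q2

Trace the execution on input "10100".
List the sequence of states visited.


Input: 10100
d(q0, 1) = q1
d(q1, 0) = q3
d(q3, 1) = q2
d(q2, 0) = q0
d(q0, 0) = q0


q0 -> q1 -> q3 -> q2 -> q0 -> q0


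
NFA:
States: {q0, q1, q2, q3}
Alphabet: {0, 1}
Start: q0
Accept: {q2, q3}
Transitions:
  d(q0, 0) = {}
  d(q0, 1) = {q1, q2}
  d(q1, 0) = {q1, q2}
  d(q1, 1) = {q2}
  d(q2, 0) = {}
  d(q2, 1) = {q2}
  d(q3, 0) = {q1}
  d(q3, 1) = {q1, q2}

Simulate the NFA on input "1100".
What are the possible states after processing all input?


Start: {q0}
  --1--> {q1, q2}
  --1--> {q2}
  --0--> {}
  --0--> {}

{} (empty set, no valid transitions)
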